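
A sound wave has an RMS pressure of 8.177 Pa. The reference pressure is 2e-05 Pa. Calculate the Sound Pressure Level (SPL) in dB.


Given values:
  p = 8.177 Pa
  p_ref = 2e-05 Pa
Formula: SPL = 20 * log10(p / p_ref)
Compute ratio: p / p_ref = 8.177 / 2e-05 = 408850
Compute log10: log10(408850) = 5.611564
Multiply: SPL = 20 * 5.611564 = 112.23

112.23 dB


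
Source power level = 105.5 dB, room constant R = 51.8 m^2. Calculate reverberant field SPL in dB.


Given values:
  Lw = 105.5 dB, R = 51.8 m^2
Formula: SPL = Lw + 10 * log10(4 / R)
Compute 4 / R = 4 / 51.8 = 0.07722
Compute 10 * log10(0.07722) = -11.1227
SPL = 105.5 + (-11.1227) = 94.38

94.38 dB


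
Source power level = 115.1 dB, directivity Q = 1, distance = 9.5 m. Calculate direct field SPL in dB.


Given values:
  Lw = 115.1 dB, Q = 1, r = 9.5 m
Formula: SPL = Lw + 10 * log10(Q / (4 * pi * r^2))
Compute 4 * pi * r^2 = 4 * pi * 9.5^2 = 1134.1149
Compute Q / denom = 1 / 1134.1149 = 0.00088174
Compute 10 * log10(0.00088174) = -30.5466
SPL = 115.1 + (-30.5466) = 84.55

84.55 dB


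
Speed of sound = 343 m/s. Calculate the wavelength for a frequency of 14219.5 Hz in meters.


Given values:
  c = 343 m/s, f = 14219.5 Hz
Formula: lambda = c / f
lambda = 343 / 14219.5
lambda = 0.0241

0.0241 m


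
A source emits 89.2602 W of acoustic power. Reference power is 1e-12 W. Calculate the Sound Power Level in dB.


Given values:
  W = 89.2602 W
  W_ref = 1e-12 W
Formula: SWL = 10 * log10(W / W_ref)
Compute ratio: W / W_ref = 89260200000000
Compute log10: log10(89260200000000) = 13.950658
Multiply: SWL = 10 * 13.950658 = 139.51

139.51 dB


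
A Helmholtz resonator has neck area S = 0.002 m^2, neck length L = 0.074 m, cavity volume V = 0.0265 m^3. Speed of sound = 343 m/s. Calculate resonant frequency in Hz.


Given values:
  S = 0.002 m^2, L = 0.074 m, V = 0.0265 m^3, c = 343 m/s
Formula: f = (c / (2*pi)) * sqrt(S / (V * L))
Compute V * L = 0.0265 * 0.074 = 0.001961
Compute S / (V * L) = 0.002 / 0.001961 = 1.0199
Compute sqrt(1.0199) = 1.009901
Compute c / (2*pi) = 343 / 6.283185 = 54.590148
f = 54.590148 * 1.009901 = 55.13

55.13 Hz


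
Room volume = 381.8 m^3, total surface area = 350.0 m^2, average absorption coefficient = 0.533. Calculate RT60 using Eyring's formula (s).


Given values:
  V = 381.8 m^3, S = 350.0 m^2, alpha = 0.533
Formula: RT60 = 0.161 * V / (-S * ln(1 - alpha))
Compute ln(1 - 0.533) = ln(0.467) = -0.761426
Denominator: -350.0 * -0.761426 = 266.4991
Numerator: 0.161 * 381.8 = 61.4698
RT60 = 61.4698 / 266.4991 = 0.231

0.231 s


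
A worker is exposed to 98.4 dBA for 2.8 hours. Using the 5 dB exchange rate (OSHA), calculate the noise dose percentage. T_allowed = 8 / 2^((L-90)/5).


Given values:
  L = 98.4 dBA, T = 2.8 hours
Formula: T_allowed = 8 / 2^((L - 90) / 5)
Compute exponent: (98.4 - 90) / 5 = 1.68
Compute 2^(1.68) = 3.20428
T_allowed = 8 / 3.20428 = 2.496661 hours
Dose = (T / T_allowed) * 100
Dose = (2.8 / 2.496661) * 100 = 112.15

112.15 %


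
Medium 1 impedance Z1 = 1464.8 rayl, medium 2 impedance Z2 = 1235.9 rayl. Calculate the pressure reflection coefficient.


Given values:
  Z1 = 1464.8 rayl, Z2 = 1235.9 rayl
Formula: R = (Z2 - Z1) / (Z2 + Z1)
Numerator: Z2 - Z1 = 1235.9 - 1464.8 = -228.9
Denominator: Z2 + Z1 = 1235.9 + 1464.8 = 2700.7
R = -228.9 / 2700.7 = -0.0848

-0.0848


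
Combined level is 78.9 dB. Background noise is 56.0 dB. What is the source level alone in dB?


Given values:
  L_total = 78.9 dB, L_bg = 56.0 dB
Formula: L_source = 10 * log10(10^(L_total/10) - 10^(L_bg/10))
Convert to linear:
  10^(78.9/10) = 77624711.6629
  10^(56.0/10) = 398107.1706
Difference: 77624711.6629 - 398107.1706 = 77226604.4923
L_source = 10 * log10(77226604.4923) = 78.88

78.88 dB


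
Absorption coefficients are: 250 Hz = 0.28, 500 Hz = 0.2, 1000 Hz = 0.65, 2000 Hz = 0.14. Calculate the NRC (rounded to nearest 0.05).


Given values:
  a_250 = 0.28, a_500 = 0.2
  a_1000 = 0.65, a_2000 = 0.14
Formula: NRC = (a250 + a500 + a1000 + a2000) / 4
Sum = 0.28 + 0.2 + 0.65 + 0.14 = 1.27
NRC = 1.27 / 4 = 0.3175
Rounded to nearest 0.05: 0.3

0.3


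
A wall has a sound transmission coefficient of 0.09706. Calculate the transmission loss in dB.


Given values:
  tau = 0.09706
Formula: TL = 10 * log10(1 / tau)
Compute 1 / tau = 1 / 0.09706 = 10.3029
Compute log10(10.3029) = 1.012959
TL = 10 * 1.012959 = 10.13

10.13 dB


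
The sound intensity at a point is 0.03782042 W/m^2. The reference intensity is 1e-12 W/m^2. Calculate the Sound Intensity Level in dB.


Given values:
  I = 0.03782042 W/m^2
  I_ref = 1e-12 W/m^2
Formula: SIL = 10 * log10(I / I_ref)
Compute ratio: I / I_ref = 37820420000
Compute log10: log10(37820420000) = 10.577726
Multiply: SIL = 10 * 10.577726 = 105.78

105.78 dB


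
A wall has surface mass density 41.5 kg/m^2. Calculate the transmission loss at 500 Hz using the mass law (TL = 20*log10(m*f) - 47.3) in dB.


Given values:
  m = 41.5 kg/m^2, f = 500 Hz
Formula: TL = 20 * log10(m * f) - 47.3
Compute m * f = 41.5 * 500 = 20750.0
Compute log10(20750.0) = 4.317018
Compute 20 * 4.317018 = 86.3404
TL = 86.3404 - 47.3 = 39.04

39.04 dB


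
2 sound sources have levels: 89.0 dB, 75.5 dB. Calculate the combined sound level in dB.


Formula: L_total = 10 * log10( sum(10^(Li/10)) )
  Source 1: 10^(89.0/10) = 794328234.7243
  Source 2: 10^(75.5/10) = 35481338.9234
Sum of linear values = 829809573.6477
L_total = 10 * log10(829809573.6477) = 89.19

89.19 dB


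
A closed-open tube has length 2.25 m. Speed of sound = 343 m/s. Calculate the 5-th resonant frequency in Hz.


Given values:
  Tube type: closed-open, L = 2.25 m, c = 343 m/s, n = 5
Formula: f_n = (2n - 1) * c / (4 * L)
Compute 2n - 1 = 2*5 - 1 = 9
Compute 4 * L = 4 * 2.25 = 9.0
f = 9 * 343 / 9.0
f = 343.0

343.0 Hz


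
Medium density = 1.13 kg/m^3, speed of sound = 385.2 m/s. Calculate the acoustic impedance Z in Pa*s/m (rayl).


Given values:
  rho = 1.13 kg/m^3
  c = 385.2 m/s
Formula: Z = rho * c
Z = 1.13 * 385.2
Z = 435.28

435.28 rayl


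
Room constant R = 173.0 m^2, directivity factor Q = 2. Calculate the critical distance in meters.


Given values:
  R = 173.0 m^2, Q = 2
Formula: d_c = 0.141 * sqrt(Q * R)
Compute Q * R = 2 * 173.0 = 346.0
Compute sqrt(346.0) = 18.6011
d_c = 0.141 * 18.6011 = 2.623

2.623 m


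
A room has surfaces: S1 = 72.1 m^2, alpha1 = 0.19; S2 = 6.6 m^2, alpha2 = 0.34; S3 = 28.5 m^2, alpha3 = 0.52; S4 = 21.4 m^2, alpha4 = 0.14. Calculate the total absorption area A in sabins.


Given surfaces:
  Surface 1: 72.1 * 0.19 = 13.699
  Surface 2: 6.6 * 0.34 = 2.244
  Surface 3: 28.5 * 0.52 = 14.82
  Surface 4: 21.4 * 0.14 = 2.996
Formula: A = sum(Si * alpha_i)
A = 13.699 + 2.244 + 14.82 + 2.996
A = 33.76

33.76 sabins


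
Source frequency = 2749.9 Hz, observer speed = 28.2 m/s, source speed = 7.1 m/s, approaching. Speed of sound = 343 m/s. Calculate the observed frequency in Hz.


Given values:
  f_s = 2749.9 Hz, v_o = 28.2 m/s, v_s = 7.1 m/s
  Direction: approaching
Formula: f_o = f_s * (c + v_o) / (c - v_s)
Numerator: c + v_o = 343 + 28.2 = 371.2
Denominator: c - v_s = 343 - 7.1 = 335.9
f_o = 2749.9 * 371.2 / 335.9 = 3038.89

3038.89 Hz


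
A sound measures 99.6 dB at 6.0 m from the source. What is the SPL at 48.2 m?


Given values:
  SPL1 = 99.6 dB, r1 = 6.0 m, r2 = 48.2 m
Formula: SPL2 = SPL1 - 20 * log10(r2 / r1)
Compute ratio: r2 / r1 = 48.2 / 6.0 = 8.0333
Compute log10: log10(8.0333) = 0.904894
Compute drop: 20 * 0.904894 = 18.0979
SPL2 = 99.6 - 18.0979 = 81.5

81.5 dB


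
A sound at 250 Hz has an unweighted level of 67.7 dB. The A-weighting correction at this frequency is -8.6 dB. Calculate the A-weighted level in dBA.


Given values:
  SPL = 67.7 dB
  A-weighting at 250 Hz = -8.6 dB
Formula: L_A = SPL + A_weight
L_A = 67.7 + (-8.6)
L_A = 59.1

59.1 dBA


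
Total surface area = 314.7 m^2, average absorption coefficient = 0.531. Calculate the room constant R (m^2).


Given values:
  S = 314.7 m^2, alpha = 0.531
Formula: R = S * alpha / (1 - alpha)
Numerator: 314.7 * 0.531 = 167.1057
Denominator: 1 - 0.531 = 0.469
R = 167.1057 / 0.469 = 356.3

356.3 m^2


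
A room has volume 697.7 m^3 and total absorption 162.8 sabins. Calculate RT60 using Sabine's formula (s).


Given values:
  V = 697.7 m^3
  A = 162.8 sabins
Formula: RT60 = 0.161 * V / A
Numerator: 0.161 * 697.7 = 112.3297
RT60 = 112.3297 / 162.8 = 0.69

0.69 s


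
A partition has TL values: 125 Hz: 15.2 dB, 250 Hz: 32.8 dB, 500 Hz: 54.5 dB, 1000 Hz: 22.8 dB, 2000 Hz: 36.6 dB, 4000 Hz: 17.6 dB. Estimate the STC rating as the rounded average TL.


Given TL values at each frequency:
  125 Hz: 15.2 dB
  250 Hz: 32.8 dB
  500 Hz: 54.5 dB
  1000 Hz: 22.8 dB
  2000 Hz: 36.6 dB
  4000 Hz: 17.6 dB
Formula: STC ~ round(average of TL values)
Sum = 15.2 + 32.8 + 54.5 + 22.8 + 36.6 + 17.6 = 179.5
Average = 179.5 / 6 = 29.92
Rounded: 30

30


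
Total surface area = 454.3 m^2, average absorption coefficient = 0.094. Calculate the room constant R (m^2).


Given values:
  S = 454.3 m^2, alpha = 0.094
Formula: R = S * alpha / (1 - alpha)
Numerator: 454.3 * 0.094 = 42.7042
Denominator: 1 - 0.094 = 0.906
R = 42.7042 / 0.906 = 47.13

47.13 m^2


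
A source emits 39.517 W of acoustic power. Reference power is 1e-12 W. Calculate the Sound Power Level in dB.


Given values:
  W = 39.517 W
  W_ref = 1e-12 W
Formula: SWL = 10 * log10(W / W_ref)
Compute ratio: W / W_ref = 39517000000000
Compute log10: log10(39517000000000) = 13.596784
Multiply: SWL = 10 * 13.596784 = 135.97

135.97 dB


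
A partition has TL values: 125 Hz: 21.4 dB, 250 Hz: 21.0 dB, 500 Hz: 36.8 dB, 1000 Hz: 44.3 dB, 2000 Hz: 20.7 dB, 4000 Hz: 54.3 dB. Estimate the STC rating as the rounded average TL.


Given TL values at each frequency:
  125 Hz: 21.4 dB
  250 Hz: 21.0 dB
  500 Hz: 36.8 dB
  1000 Hz: 44.3 dB
  2000 Hz: 20.7 dB
  4000 Hz: 54.3 dB
Formula: STC ~ round(average of TL values)
Sum = 21.4 + 21.0 + 36.8 + 44.3 + 20.7 + 54.3 = 198.5
Average = 198.5 / 6 = 33.08
Rounded: 33

33


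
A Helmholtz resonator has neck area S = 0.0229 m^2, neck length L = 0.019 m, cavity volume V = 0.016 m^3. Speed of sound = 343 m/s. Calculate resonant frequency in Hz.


Given values:
  S = 0.0229 m^2, L = 0.019 m, V = 0.016 m^3, c = 343 m/s
Formula: f = (c / (2*pi)) * sqrt(S / (V * L))
Compute V * L = 0.016 * 0.019 = 0.000304
Compute S / (V * L) = 0.0229 / 0.000304 = 75.3289
Compute sqrt(75.3289) = 8.679222
Compute c / (2*pi) = 343 / 6.283185 = 54.590148
f = 54.590148 * 8.679222 = 473.8

473.8 Hz


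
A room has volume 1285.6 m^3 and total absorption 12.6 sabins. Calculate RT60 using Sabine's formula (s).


Given values:
  V = 1285.6 m^3
  A = 12.6 sabins
Formula: RT60 = 0.161 * V / A
Numerator: 0.161 * 1285.6 = 206.9816
RT60 = 206.9816 / 12.6 = 16.427

16.427 s


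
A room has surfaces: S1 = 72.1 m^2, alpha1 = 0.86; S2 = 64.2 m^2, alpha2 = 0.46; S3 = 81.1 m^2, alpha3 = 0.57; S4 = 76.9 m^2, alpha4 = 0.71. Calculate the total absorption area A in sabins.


Given surfaces:
  Surface 1: 72.1 * 0.86 = 62.006
  Surface 2: 64.2 * 0.46 = 29.532
  Surface 3: 81.1 * 0.57 = 46.227
  Surface 4: 76.9 * 0.71 = 54.599
Formula: A = sum(Si * alpha_i)
A = 62.006 + 29.532 + 46.227 + 54.599
A = 192.36

192.36 sabins


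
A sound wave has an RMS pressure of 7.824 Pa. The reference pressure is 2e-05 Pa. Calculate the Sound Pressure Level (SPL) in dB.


Given values:
  p = 7.824 Pa
  p_ref = 2e-05 Pa
Formula: SPL = 20 * log10(p / p_ref)
Compute ratio: p / p_ref = 7.824 / 2e-05 = 391200
Compute log10: log10(391200) = 5.592399
Multiply: SPL = 20 * 5.592399 = 111.85

111.85 dB


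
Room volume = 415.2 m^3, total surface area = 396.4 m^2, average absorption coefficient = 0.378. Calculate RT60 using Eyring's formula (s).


Given values:
  V = 415.2 m^3, S = 396.4 m^2, alpha = 0.378
Formula: RT60 = 0.161 * V / (-S * ln(1 - alpha))
Compute ln(1 - 0.378) = ln(0.622) = -0.474815
Denominator: -396.4 * -0.474815 = 188.2167
Numerator: 0.161 * 415.2 = 66.8472
RT60 = 66.8472 / 188.2167 = 0.355

0.355 s


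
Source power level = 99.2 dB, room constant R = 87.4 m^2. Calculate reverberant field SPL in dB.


Given values:
  Lw = 99.2 dB, R = 87.4 m^2
Formula: SPL = Lw + 10 * log10(4 / R)
Compute 4 / R = 4 / 87.4 = 0.045767
Compute 10 * log10(0.045767) = -13.3945
SPL = 99.2 + (-13.3945) = 85.81

85.81 dB


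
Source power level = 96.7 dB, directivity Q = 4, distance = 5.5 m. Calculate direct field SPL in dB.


Given values:
  Lw = 96.7 dB, Q = 4, r = 5.5 m
Formula: SPL = Lw + 10 * log10(Q / (4 * pi * r^2))
Compute 4 * pi * r^2 = 4 * pi * 5.5^2 = 380.1327
Compute Q / denom = 4 / 380.1327 = 0.01052264
Compute 10 * log10(0.01052264) = -19.7788
SPL = 96.7 + (-19.7788) = 76.92

76.92 dB


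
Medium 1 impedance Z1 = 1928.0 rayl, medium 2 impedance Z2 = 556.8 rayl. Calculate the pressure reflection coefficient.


Given values:
  Z1 = 1928.0 rayl, Z2 = 556.8 rayl
Formula: R = (Z2 - Z1) / (Z2 + Z1)
Numerator: Z2 - Z1 = 556.8 - 1928.0 = -1371.2
Denominator: Z2 + Z1 = 556.8 + 1928.0 = 2484.8
R = -1371.2 / 2484.8 = -0.5518

-0.5518


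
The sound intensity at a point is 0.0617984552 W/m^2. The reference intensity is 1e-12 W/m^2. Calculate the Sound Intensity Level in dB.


Given values:
  I = 0.0617984552 W/m^2
  I_ref = 1e-12 W/m^2
Formula: SIL = 10 * log10(I / I_ref)
Compute ratio: I / I_ref = 61798455200
Compute log10: log10(61798455200) = 10.790978
Multiply: SIL = 10 * 10.790978 = 107.91

107.91 dB


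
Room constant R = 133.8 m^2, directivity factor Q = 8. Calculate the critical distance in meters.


Given values:
  R = 133.8 m^2, Q = 8
Formula: d_c = 0.141 * sqrt(Q * R)
Compute Q * R = 8 * 133.8 = 1070.4
Compute sqrt(1070.4) = 32.717
d_c = 0.141 * 32.717 = 4.613

4.613 m


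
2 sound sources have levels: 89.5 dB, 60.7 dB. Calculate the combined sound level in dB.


Formula: L_total = 10 * log10( sum(10^(Li/10)) )
  Source 1: 10^(89.5/10) = 891250938.1337
  Source 2: 10^(60.7/10) = 1174897.5549
Sum of linear values = 892425835.6886
L_total = 10 * log10(892425835.6886) = 89.51

89.51 dB


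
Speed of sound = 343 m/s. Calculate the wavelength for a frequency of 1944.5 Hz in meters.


Given values:
  c = 343 m/s, f = 1944.5 Hz
Formula: lambda = c / f
lambda = 343 / 1944.5
lambda = 0.1764

0.1764 m


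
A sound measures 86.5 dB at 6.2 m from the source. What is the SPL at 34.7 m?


Given values:
  SPL1 = 86.5 dB, r1 = 6.2 m, r2 = 34.7 m
Formula: SPL2 = SPL1 - 20 * log10(r2 / r1)
Compute ratio: r2 / r1 = 34.7 / 6.2 = 5.5968
Compute log10: log10(5.5968) = 0.74794
Compute drop: 20 * 0.74794 = 14.9588
SPL2 = 86.5 - 14.9588 = 71.54

71.54 dB


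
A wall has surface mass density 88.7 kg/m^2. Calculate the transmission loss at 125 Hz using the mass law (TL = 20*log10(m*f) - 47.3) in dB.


Given values:
  m = 88.7 kg/m^2, f = 125 Hz
Formula: TL = 20 * log10(m * f) - 47.3
Compute m * f = 88.7 * 125 = 11087.5
Compute log10(11087.5) = 4.044834
Compute 20 * 4.044834 = 80.8967
TL = 80.8967 - 47.3 = 33.6

33.6 dB


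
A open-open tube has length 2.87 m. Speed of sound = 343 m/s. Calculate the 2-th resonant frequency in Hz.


Given values:
  Tube type: open-open, L = 2.87 m, c = 343 m/s, n = 2
Formula: f_n = n * c / (2 * L)
Compute 2 * L = 2 * 2.87 = 5.74
f = 2 * 343 / 5.74
f = 119.51

119.51 Hz


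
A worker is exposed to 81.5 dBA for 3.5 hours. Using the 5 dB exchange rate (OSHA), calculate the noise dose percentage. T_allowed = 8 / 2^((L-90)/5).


Given values:
  L = 81.5 dBA, T = 3.5 hours
Formula: T_allowed = 8 / 2^((L - 90) / 5)
Compute exponent: (81.5 - 90) / 5 = -1.7
Compute 2^(-1.7) = 0.307786
T_allowed = 8 / 0.307786 = 25.992085 hours
Dose = (T / T_allowed) * 100
Dose = (3.5 / 25.992085) * 100 = 13.47

13.47 %


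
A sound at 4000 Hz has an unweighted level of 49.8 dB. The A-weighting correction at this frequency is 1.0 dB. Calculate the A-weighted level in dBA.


Given values:
  SPL = 49.8 dB
  A-weighting at 4000 Hz = 1.0 dB
Formula: L_A = SPL + A_weight
L_A = 49.8 + (1.0)
L_A = 50.8

50.8 dBA


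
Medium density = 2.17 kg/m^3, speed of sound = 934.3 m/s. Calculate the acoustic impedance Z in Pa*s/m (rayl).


Given values:
  rho = 2.17 kg/m^3
  c = 934.3 m/s
Formula: Z = rho * c
Z = 2.17 * 934.3
Z = 2027.43

2027.43 rayl


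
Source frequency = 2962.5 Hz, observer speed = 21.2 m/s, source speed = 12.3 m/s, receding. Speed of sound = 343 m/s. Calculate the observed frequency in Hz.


Given values:
  f_s = 2962.5 Hz, v_o = 21.2 m/s, v_s = 12.3 m/s
  Direction: receding
Formula: f_o = f_s * (c - v_o) / (c + v_s)
Numerator: c - v_o = 343 - 21.2 = 321.8
Denominator: c + v_s = 343 + 12.3 = 355.3
f_o = 2962.5 * 321.8 / 355.3 = 2683.18

2683.18 Hz


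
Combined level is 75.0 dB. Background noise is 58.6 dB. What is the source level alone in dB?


Given values:
  L_total = 75.0 dB, L_bg = 58.6 dB
Formula: L_source = 10 * log10(10^(L_total/10) - 10^(L_bg/10))
Convert to linear:
  10^(75.0/10) = 31622776.6017
  10^(58.6/10) = 724435.9601
Difference: 31622776.6017 - 724435.9601 = 30898340.6416
L_source = 10 * log10(30898340.6416) = 74.9

74.9 dB


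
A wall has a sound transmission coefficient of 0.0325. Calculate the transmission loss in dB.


Given values:
  tau = 0.0325
Formula: TL = 10 * log10(1 / tau)
Compute 1 / tau = 1 / 0.0325 = 30.7692
Compute log10(30.7692) = 1.488116
TL = 10 * 1.488116 = 14.88

14.88 dB


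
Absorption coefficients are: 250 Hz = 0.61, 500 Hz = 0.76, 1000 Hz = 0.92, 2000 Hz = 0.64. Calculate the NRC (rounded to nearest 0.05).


Given values:
  a_250 = 0.61, a_500 = 0.76
  a_1000 = 0.92, a_2000 = 0.64
Formula: NRC = (a250 + a500 + a1000 + a2000) / 4
Sum = 0.61 + 0.76 + 0.92 + 0.64 = 2.93
NRC = 2.93 / 4 = 0.7325
Rounded to nearest 0.05: 0.75

0.75


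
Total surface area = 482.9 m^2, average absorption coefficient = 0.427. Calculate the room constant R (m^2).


Given values:
  S = 482.9 m^2, alpha = 0.427
Formula: R = S * alpha / (1 - alpha)
Numerator: 482.9 * 0.427 = 206.1983
Denominator: 1 - 0.427 = 0.573
R = 206.1983 / 0.573 = 359.86

359.86 m^2


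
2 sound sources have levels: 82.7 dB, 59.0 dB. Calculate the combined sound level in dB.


Formula: L_total = 10 * log10( sum(10^(Li/10)) )
  Source 1: 10^(82.7/10) = 186208713.6663
  Source 2: 10^(59.0/10) = 794328.2347
Sum of linear values = 187003041.901
L_total = 10 * log10(187003041.901) = 82.72

82.72 dB


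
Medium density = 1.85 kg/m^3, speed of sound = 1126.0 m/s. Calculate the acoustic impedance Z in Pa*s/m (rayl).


Given values:
  rho = 1.85 kg/m^3
  c = 1126.0 m/s
Formula: Z = rho * c
Z = 1.85 * 1126.0
Z = 2083.1

2083.1 rayl


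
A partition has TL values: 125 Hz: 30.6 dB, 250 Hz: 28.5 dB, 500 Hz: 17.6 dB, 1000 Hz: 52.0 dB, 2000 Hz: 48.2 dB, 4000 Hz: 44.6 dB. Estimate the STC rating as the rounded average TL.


Given TL values at each frequency:
  125 Hz: 30.6 dB
  250 Hz: 28.5 dB
  500 Hz: 17.6 dB
  1000 Hz: 52.0 dB
  2000 Hz: 48.2 dB
  4000 Hz: 44.6 dB
Formula: STC ~ round(average of TL values)
Sum = 30.6 + 28.5 + 17.6 + 52.0 + 48.2 + 44.6 = 221.5
Average = 221.5 / 6 = 36.92
Rounded: 37

37


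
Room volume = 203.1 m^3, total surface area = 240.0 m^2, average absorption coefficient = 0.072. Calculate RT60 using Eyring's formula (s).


Given values:
  V = 203.1 m^3, S = 240.0 m^2, alpha = 0.072
Formula: RT60 = 0.161 * V / (-S * ln(1 - alpha))
Compute ln(1 - 0.072) = ln(0.928) = -0.074724
Denominator: -240.0 * -0.074724 = 17.9338
Numerator: 0.161 * 203.1 = 32.6991
RT60 = 32.6991 / 17.9338 = 1.823

1.823 s


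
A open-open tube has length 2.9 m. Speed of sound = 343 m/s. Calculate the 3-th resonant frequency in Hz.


Given values:
  Tube type: open-open, L = 2.9 m, c = 343 m/s, n = 3
Formula: f_n = n * c / (2 * L)
Compute 2 * L = 2 * 2.9 = 5.8
f = 3 * 343 / 5.8
f = 177.41

177.41 Hz


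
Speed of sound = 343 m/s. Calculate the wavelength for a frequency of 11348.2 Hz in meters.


Given values:
  c = 343 m/s, f = 11348.2 Hz
Formula: lambda = c / f
lambda = 343 / 11348.2
lambda = 0.0302

0.0302 m


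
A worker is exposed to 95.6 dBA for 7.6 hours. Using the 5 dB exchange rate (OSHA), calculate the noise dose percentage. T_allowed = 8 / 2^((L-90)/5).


Given values:
  L = 95.6 dBA, T = 7.6 hours
Formula: T_allowed = 8 / 2^((L - 90) / 5)
Compute exponent: (95.6 - 90) / 5 = 1.12
Compute 2^(1.12) = 2.17347
T_allowed = 8 / 2.17347 = 3.68075 hours
Dose = (T / T_allowed) * 100
Dose = (7.6 / 3.68075) * 100 = 206.48

206.48 %


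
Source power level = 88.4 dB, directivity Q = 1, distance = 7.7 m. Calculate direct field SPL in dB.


Given values:
  Lw = 88.4 dB, Q = 1, r = 7.7 m
Formula: SPL = Lw + 10 * log10(Q / (4 * pi * r^2))
Compute 4 * pi * r^2 = 4 * pi * 7.7^2 = 745.0601
Compute Q / denom = 1 / 745.0601 = 0.00134217
Compute 10 * log10(0.00134217) = -28.7219
SPL = 88.4 + (-28.7219) = 59.68

59.68 dB


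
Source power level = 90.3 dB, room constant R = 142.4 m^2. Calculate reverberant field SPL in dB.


Given values:
  Lw = 90.3 dB, R = 142.4 m^2
Formula: SPL = Lw + 10 * log10(4 / R)
Compute 4 / R = 4 / 142.4 = 0.02809
Compute 10 * log10(0.02809) = -15.5145
SPL = 90.3 + (-15.5145) = 74.79

74.79 dB


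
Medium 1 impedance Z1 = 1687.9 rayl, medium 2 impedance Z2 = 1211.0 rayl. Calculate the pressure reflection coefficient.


Given values:
  Z1 = 1687.9 rayl, Z2 = 1211.0 rayl
Formula: R = (Z2 - Z1) / (Z2 + Z1)
Numerator: Z2 - Z1 = 1211.0 - 1687.9 = -476.9
Denominator: Z2 + Z1 = 1211.0 + 1687.9 = 2898.9
R = -476.9 / 2898.9 = -0.1645

-0.1645


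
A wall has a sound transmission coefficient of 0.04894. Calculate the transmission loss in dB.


Given values:
  tau = 0.04894
Formula: TL = 10 * log10(1 / tau)
Compute 1 / tau = 1 / 0.04894 = 20.4332
Compute log10(20.4332) = 1.310336
TL = 10 * 1.310336 = 13.1

13.1 dB


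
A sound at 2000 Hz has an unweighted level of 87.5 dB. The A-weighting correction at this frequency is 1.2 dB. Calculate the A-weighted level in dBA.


Given values:
  SPL = 87.5 dB
  A-weighting at 2000 Hz = 1.2 dB
Formula: L_A = SPL + A_weight
L_A = 87.5 + (1.2)
L_A = 88.7

88.7 dBA


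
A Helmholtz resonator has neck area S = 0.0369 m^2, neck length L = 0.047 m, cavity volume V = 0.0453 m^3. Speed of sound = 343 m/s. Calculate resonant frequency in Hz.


Given values:
  S = 0.0369 m^2, L = 0.047 m, V = 0.0453 m^3, c = 343 m/s
Formula: f = (c / (2*pi)) * sqrt(S / (V * L))
Compute V * L = 0.0453 * 0.047 = 0.0021291
Compute S / (V * L) = 0.0369 / 0.0021291 = 17.3313
Compute sqrt(17.3313) = 4.163088
Compute c / (2*pi) = 343 / 6.283185 = 54.590148
f = 54.590148 * 4.163088 = 227.26

227.26 Hz


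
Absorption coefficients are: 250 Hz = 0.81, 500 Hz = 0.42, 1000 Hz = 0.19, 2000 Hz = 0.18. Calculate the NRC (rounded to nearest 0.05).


Given values:
  a_250 = 0.81, a_500 = 0.42
  a_1000 = 0.19, a_2000 = 0.18
Formula: NRC = (a250 + a500 + a1000 + a2000) / 4
Sum = 0.81 + 0.42 + 0.19 + 0.18 = 1.6
NRC = 1.6 / 4 = 0.4
Rounded to nearest 0.05: 0.4

0.4


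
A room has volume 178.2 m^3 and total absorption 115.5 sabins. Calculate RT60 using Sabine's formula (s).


Given values:
  V = 178.2 m^3
  A = 115.5 sabins
Formula: RT60 = 0.161 * V / A
Numerator: 0.161 * 178.2 = 28.6902
RT60 = 28.6902 / 115.5 = 0.248

0.248 s


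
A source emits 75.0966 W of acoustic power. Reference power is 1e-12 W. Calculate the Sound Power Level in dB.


Given values:
  W = 75.0966 W
  W_ref = 1e-12 W
Formula: SWL = 10 * log10(W / W_ref)
Compute ratio: W / W_ref = 75096600000000
Compute log10: log10(75096600000000) = 13.87562
Multiply: SWL = 10 * 13.87562 = 138.76

138.76 dB


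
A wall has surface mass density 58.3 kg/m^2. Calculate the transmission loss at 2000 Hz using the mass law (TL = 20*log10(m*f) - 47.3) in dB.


Given values:
  m = 58.3 kg/m^2, f = 2000 Hz
Formula: TL = 20 * log10(m * f) - 47.3
Compute m * f = 58.3 * 2000 = 116600.0
Compute log10(116600.0) = 5.066699
Compute 20 * 5.066699 = 101.334
TL = 101.334 - 47.3 = 54.03

54.03 dB


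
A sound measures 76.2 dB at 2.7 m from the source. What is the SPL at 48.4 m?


Given values:
  SPL1 = 76.2 dB, r1 = 2.7 m, r2 = 48.4 m
Formula: SPL2 = SPL1 - 20 * log10(r2 / r1)
Compute ratio: r2 / r1 = 48.4 / 2.7 = 17.9259
Compute log10: log10(17.9259) = 1.253481
Compute drop: 20 * 1.253481 = 25.0696
SPL2 = 76.2 - 25.0696 = 51.13

51.13 dB


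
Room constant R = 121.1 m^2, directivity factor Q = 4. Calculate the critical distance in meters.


Given values:
  R = 121.1 m^2, Q = 4
Formula: d_c = 0.141 * sqrt(Q * R)
Compute Q * R = 4 * 121.1 = 484.4
Compute sqrt(484.4) = 22.0091
d_c = 0.141 * 22.0091 = 3.103

3.103 m


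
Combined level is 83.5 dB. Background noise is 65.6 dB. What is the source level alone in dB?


Given values:
  L_total = 83.5 dB, L_bg = 65.6 dB
Formula: L_source = 10 * log10(10^(L_total/10) - 10^(L_bg/10))
Convert to linear:
  10^(83.5/10) = 223872113.8568
  10^(65.6/10) = 3630780.5477
Difference: 223872113.8568 - 3630780.5477 = 220241333.3091
L_source = 10 * log10(220241333.3091) = 83.43

83.43 dB


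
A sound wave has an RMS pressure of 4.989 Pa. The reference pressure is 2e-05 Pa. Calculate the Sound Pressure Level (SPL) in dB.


Given values:
  p = 4.989 Pa
  p_ref = 2e-05 Pa
Formula: SPL = 20 * log10(p / p_ref)
Compute ratio: p / p_ref = 4.989 / 2e-05 = 249450
Compute log10: log10(249450) = 5.396984
Multiply: SPL = 20 * 5.396984 = 107.94

107.94 dB


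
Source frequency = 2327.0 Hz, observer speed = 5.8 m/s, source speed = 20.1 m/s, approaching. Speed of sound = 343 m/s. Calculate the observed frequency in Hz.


Given values:
  f_s = 2327.0 Hz, v_o = 5.8 m/s, v_s = 20.1 m/s
  Direction: approaching
Formula: f_o = f_s * (c + v_o) / (c - v_s)
Numerator: c + v_o = 343 + 5.8 = 348.8
Denominator: c - v_s = 343 - 20.1 = 322.9
f_o = 2327.0 * 348.8 / 322.9 = 2513.65

2513.65 Hz


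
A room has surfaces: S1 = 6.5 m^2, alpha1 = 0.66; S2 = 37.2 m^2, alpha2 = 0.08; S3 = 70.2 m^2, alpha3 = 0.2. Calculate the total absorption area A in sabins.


Given surfaces:
  Surface 1: 6.5 * 0.66 = 4.29
  Surface 2: 37.2 * 0.08 = 2.976
  Surface 3: 70.2 * 0.2 = 14.04
Formula: A = sum(Si * alpha_i)
A = 4.29 + 2.976 + 14.04
A = 21.31

21.31 sabins


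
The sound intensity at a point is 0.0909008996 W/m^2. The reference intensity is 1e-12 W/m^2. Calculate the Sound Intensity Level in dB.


Given values:
  I = 0.0909008996 W/m^2
  I_ref = 1e-12 W/m^2
Formula: SIL = 10 * log10(I / I_ref)
Compute ratio: I / I_ref = 90900899600
Compute log10: log10(90900899600) = 10.958568
Multiply: SIL = 10 * 10.958568 = 109.59

109.59 dB


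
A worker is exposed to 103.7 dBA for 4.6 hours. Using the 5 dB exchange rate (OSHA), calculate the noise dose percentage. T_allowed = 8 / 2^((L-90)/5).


Given values:
  L = 103.7 dBA, T = 4.6 hours
Formula: T_allowed = 8 / 2^((L - 90) / 5)
Compute exponent: (103.7 - 90) / 5 = 2.74
Compute 2^(2.74) = 6.680703
T_allowed = 8 / 6.680703 = 1.197479 hours
Dose = (T / T_allowed) * 100
Dose = (4.6 / 1.197479) * 100 = 384.14

384.14 %


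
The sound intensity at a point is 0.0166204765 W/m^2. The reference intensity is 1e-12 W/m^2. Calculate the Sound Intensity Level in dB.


Given values:
  I = 0.0166204765 W/m^2
  I_ref = 1e-12 W/m^2
Formula: SIL = 10 * log10(I / I_ref)
Compute ratio: I / I_ref = 16620476500
Compute log10: log10(16620476500) = 10.220643
Multiply: SIL = 10 * 10.220643 = 102.21

102.21 dB


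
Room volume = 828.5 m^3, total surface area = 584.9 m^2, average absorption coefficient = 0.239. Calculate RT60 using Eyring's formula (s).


Given values:
  V = 828.5 m^3, S = 584.9 m^2, alpha = 0.239
Formula: RT60 = 0.161 * V / (-S * ln(1 - alpha))
Compute ln(1 - 0.239) = ln(0.761) = -0.273122
Denominator: -584.9 * -0.273122 = 159.7491
Numerator: 0.161 * 828.5 = 133.3885
RT60 = 133.3885 / 159.7491 = 0.835

0.835 s


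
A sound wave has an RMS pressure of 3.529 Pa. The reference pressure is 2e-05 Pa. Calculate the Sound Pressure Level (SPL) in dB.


Given values:
  p = 3.529 Pa
  p_ref = 2e-05 Pa
Formula: SPL = 20 * log10(p / p_ref)
Compute ratio: p / p_ref = 3.529 / 2e-05 = 176450
Compute log10: log10(176450) = 5.246622
Multiply: SPL = 20 * 5.246622 = 104.93

104.93 dB


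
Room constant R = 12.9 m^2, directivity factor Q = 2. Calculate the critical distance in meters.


Given values:
  R = 12.9 m^2, Q = 2
Formula: d_c = 0.141 * sqrt(Q * R)
Compute Q * R = 2 * 12.9 = 25.8
Compute sqrt(25.8) = 5.0794
d_c = 0.141 * 5.0794 = 0.716

0.716 m


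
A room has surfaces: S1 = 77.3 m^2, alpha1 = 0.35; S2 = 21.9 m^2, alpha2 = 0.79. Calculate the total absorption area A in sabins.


Given surfaces:
  Surface 1: 77.3 * 0.35 = 27.055
  Surface 2: 21.9 * 0.79 = 17.301
Formula: A = sum(Si * alpha_i)
A = 27.055 + 17.301
A = 44.36

44.36 sabins


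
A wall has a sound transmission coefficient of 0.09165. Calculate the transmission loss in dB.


Given values:
  tau = 0.09165
Formula: TL = 10 * log10(1 / tau)
Compute 1 / tau = 1 / 0.09165 = 10.9111
Compute log10(10.9111) = 1.037869
TL = 10 * 1.037869 = 10.38

10.38 dB


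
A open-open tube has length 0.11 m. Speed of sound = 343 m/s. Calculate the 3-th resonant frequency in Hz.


Given values:
  Tube type: open-open, L = 0.11 m, c = 343 m/s, n = 3
Formula: f_n = n * c / (2 * L)
Compute 2 * L = 2 * 0.11 = 0.22
f = 3 * 343 / 0.22
f = 4677.27

4677.27 Hz


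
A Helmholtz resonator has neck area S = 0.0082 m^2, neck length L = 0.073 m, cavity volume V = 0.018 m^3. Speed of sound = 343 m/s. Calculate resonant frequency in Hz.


Given values:
  S = 0.0082 m^2, L = 0.073 m, V = 0.018 m^3, c = 343 m/s
Formula: f = (c / (2*pi)) * sqrt(S / (V * L))
Compute V * L = 0.018 * 0.073 = 0.001314
Compute S / (V * L) = 0.0082 / 0.001314 = 6.2405
Compute sqrt(6.2405) = 2.498099
Compute c / (2*pi) = 343 / 6.283185 = 54.590148
f = 54.590148 * 2.498099 = 136.37

136.37 Hz


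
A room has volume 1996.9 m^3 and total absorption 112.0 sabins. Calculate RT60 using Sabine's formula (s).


Given values:
  V = 1996.9 m^3
  A = 112.0 sabins
Formula: RT60 = 0.161 * V / A
Numerator: 0.161 * 1996.9 = 321.5009
RT60 = 321.5009 / 112.0 = 2.871

2.871 s


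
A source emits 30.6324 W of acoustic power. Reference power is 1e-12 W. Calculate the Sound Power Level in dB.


Given values:
  W = 30.6324 W
  W_ref = 1e-12 W
Formula: SWL = 10 * log10(W / W_ref)
Compute ratio: W / W_ref = 30632400000000
Compute log10: log10(30632400000000) = 13.486181
Multiply: SWL = 10 * 13.486181 = 134.86

134.86 dB


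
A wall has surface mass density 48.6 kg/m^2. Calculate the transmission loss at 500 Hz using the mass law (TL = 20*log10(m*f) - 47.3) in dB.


Given values:
  m = 48.6 kg/m^2, f = 500 Hz
Formula: TL = 20 * log10(m * f) - 47.3
Compute m * f = 48.6 * 500 = 24300.0
Compute log10(24300.0) = 4.385606
Compute 20 * 4.385606 = 87.7121
TL = 87.7121 - 47.3 = 40.41

40.41 dB


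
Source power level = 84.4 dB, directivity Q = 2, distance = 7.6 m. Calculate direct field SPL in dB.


Given values:
  Lw = 84.4 dB, Q = 2, r = 7.6 m
Formula: SPL = Lw + 10 * log10(Q / (4 * pi * r^2))
Compute 4 * pi * r^2 = 4 * pi * 7.6^2 = 725.8336
Compute Q / denom = 2 / 725.8336 = 0.00275545
Compute 10 * log10(0.00275545) = -25.5981
SPL = 84.4 + (-25.5981) = 58.8

58.8 dB


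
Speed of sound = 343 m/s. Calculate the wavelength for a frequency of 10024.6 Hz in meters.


Given values:
  c = 343 m/s, f = 10024.6 Hz
Formula: lambda = c / f
lambda = 343 / 10024.6
lambda = 0.0342

0.0342 m


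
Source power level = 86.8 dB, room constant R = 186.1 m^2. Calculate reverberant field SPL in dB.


Given values:
  Lw = 86.8 dB, R = 186.1 m^2
Formula: SPL = Lw + 10 * log10(4 / R)
Compute 4 / R = 4 / 186.1 = 0.021494
Compute 10 * log10(0.021494) = -16.6768
SPL = 86.8 + (-16.6768) = 70.12

70.12 dB


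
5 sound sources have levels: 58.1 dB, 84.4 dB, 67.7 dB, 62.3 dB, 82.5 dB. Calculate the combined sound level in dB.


Formula: L_total = 10 * log10( sum(10^(Li/10)) )
  Source 1: 10^(58.1/10) = 645654.229
  Source 2: 10^(84.4/10) = 275422870.3338
  Source 3: 10^(67.7/10) = 5888436.5536
  Source 4: 10^(62.3/10) = 1698243.6525
  Source 5: 10^(82.5/10) = 177827941.0039
Sum of linear values = 461483145.7728
L_total = 10 * log10(461483145.7728) = 86.64

86.64 dB


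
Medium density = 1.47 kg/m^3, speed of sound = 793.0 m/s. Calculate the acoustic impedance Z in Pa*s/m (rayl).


Given values:
  rho = 1.47 kg/m^3
  c = 793.0 m/s
Formula: Z = rho * c
Z = 1.47 * 793.0
Z = 1165.71

1165.71 rayl


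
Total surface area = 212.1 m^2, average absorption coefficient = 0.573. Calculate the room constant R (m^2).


Given values:
  S = 212.1 m^2, alpha = 0.573
Formula: R = S * alpha / (1 - alpha)
Numerator: 212.1 * 0.573 = 121.5333
Denominator: 1 - 0.573 = 0.427
R = 121.5333 / 0.427 = 284.62

284.62 m^2


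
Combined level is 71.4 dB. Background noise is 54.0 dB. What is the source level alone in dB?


Given values:
  L_total = 71.4 dB, L_bg = 54.0 dB
Formula: L_source = 10 * log10(10^(L_total/10) - 10^(L_bg/10))
Convert to linear:
  10^(71.4/10) = 13803842.646
  10^(54.0/10) = 251188.6432
Difference: 13803842.646 - 251188.6432 = 13552654.0028
L_source = 10 * log10(13552654.0028) = 71.32

71.32 dB


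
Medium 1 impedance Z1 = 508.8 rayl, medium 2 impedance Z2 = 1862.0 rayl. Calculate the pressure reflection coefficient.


Given values:
  Z1 = 508.8 rayl, Z2 = 1862.0 rayl
Formula: R = (Z2 - Z1) / (Z2 + Z1)
Numerator: Z2 - Z1 = 1862.0 - 508.8 = 1353.2
Denominator: Z2 + Z1 = 1862.0 + 508.8 = 2370.8
R = 1353.2 / 2370.8 = 0.5708

0.5708


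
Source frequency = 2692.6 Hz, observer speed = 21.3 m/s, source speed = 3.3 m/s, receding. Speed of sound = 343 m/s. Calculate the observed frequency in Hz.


Given values:
  f_s = 2692.6 Hz, v_o = 21.3 m/s, v_s = 3.3 m/s
  Direction: receding
Formula: f_o = f_s * (c - v_o) / (c + v_s)
Numerator: c - v_o = 343 - 21.3 = 321.7
Denominator: c + v_s = 343 + 3.3 = 346.3
f_o = 2692.6 * 321.7 / 346.3 = 2501.33

2501.33 Hz


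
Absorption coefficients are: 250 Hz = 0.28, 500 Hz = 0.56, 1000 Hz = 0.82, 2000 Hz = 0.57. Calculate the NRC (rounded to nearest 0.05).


Given values:
  a_250 = 0.28, a_500 = 0.56
  a_1000 = 0.82, a_2000 = 0.57
Formula: NRC = (a250 + a500 + a1000 + a2000) / 4
Sum = 0.28 + 0.56 + 0.82 + 0.57 = 2.23
NRC = 2.23 / 4 = 0.5575
Rounded to nearest 0.05: 0.55

0.55


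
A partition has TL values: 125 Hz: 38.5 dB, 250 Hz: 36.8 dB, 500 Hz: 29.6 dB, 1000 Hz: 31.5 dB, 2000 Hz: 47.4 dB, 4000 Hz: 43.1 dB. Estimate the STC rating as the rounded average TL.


Given TL values at each frequency:
  125 Hz: 38.5 dB
  250 Hz: 36.8 dB
  500 Hz: 29.6 dB
  1000 Hz: 31.5 dB
  2000 Hz: 47.4 dB
  4000 Hz: 43.1 dB
Formula: STC ~ round(average of TL values)
Sum = 38.5 + 36.8 + 29.6 + 31.5 + 47.4 + 43.1 = 226.9
Average = 226.9 / 6 = 37.82
Rounded: 38

38


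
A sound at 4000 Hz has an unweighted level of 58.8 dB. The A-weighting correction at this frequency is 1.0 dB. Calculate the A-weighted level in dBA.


Given values:
  SPL = 58.8 dB
  A-weighting at 4000 Hz = 1.0 dB
Formula: L_A = SPL + A_weight
L_A = 58.8 + (1.0)
L_A = 59.8

59.8 dBA


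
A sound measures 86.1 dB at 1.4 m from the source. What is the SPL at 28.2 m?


Given values:
  SPL1 = 86.1 dB, r1 = 1.4 m, r2 = 28.2 m
Formula: SPL2 = SPL1 - 20 * log10(r2 / r1)
Compute ratio: r2 / r1 = 28.2 / 1.4 = 20.1429
Compute log10: log10(20.1429) = 1.304122
Compute drop: 20 * 1.304122 = 26.0824
SPL2 = 86.1 - 26.0824 = 60.02

60.02 dB


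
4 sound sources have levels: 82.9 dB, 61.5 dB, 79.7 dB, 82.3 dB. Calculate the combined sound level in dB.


Formula: L_total = 10 * log10( sum(10^(Li/10)) )
  Source 1: 10^(82.9/10) = 194984459.9758
  Source 2: 10^(61.5/10) = 1412537.5446
  Source 3: 10^(79.7/10) = 93325430.0797
  Source 4: 10^(82.3/10) = 169824365.2462
Sum of linear values = 459546792.8463
L_total = 10 * log10(459546792.8463) = 86.62

86.62 dB


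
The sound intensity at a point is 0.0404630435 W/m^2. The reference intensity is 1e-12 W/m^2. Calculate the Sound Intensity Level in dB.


Given values:
  I = 0.0404630435 W/m^2
  I_ref = 1e-12 W/m^2
Formula: SIL = 10 * log10(I / I_ref)
Compute ratio: I / I_ref = 40463043500
Compute log10: log10(40463043500) = 10.607059
Multiply: SIL = 10 * 10.607059 = 106.07

106.07 dB


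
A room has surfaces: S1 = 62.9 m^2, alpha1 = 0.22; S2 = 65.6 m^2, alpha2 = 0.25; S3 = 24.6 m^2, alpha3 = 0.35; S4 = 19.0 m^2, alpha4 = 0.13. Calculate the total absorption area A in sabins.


Given surfaces:
  Surface 1: 62.9 * 0.22 = 13.838
  Surface 2: 65.6 * 0.25 = 16.4
  Surface 3: 24.6 * 0.35 = 8.61
  Surface 4: 19.0 * 0.13 = 2.47
Formula: A = sum(Si * alpha_i)
A = 13.838 + 16.4 + 8.61 + 2.47
A = 41.32

41.32 sabins


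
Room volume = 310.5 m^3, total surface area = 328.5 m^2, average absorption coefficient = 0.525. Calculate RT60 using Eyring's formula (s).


Given values:
  V = 310.5 m^3, S = 328.5 m^2, alpha = 0.525
Formula: RT60 = 0.161 * V / (-S * ln(1 - alpha))
Compute ln(1 - 0.525) = ln(0.475) = -0.74444
Denominator: -328.5 * -0.74444 = 244.5485
Numerator: 0.161 * 310.5 = 49.9905
RT60 = 49.9905 / 244.5485 = 0.204

0.204 s


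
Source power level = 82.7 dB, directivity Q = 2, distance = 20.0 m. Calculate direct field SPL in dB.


Given values:
  Lw = 82.7 dB, Q = 2, r = 20.0 m
Formula: SPL = Lw + 10 * log10(Q / (4 * pi * r^2))
Compute 4 * pi * r^2 = 4 * pi * 20.0^2 = 5026.5482
Compute Q / denom = 2 / 5026.5482 = 0.00039789
Compute 10 * log10(0.00039789) = -34.0024
SPL = 82.7 + (-34.0024) = 48.7

48.7 dB


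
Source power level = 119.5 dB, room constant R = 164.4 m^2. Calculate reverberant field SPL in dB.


Given values:
  Lw = 119.5 dB, R = 164.4 m^2
Formula: SPL = Lw + 10 * log10(4 / R)
Compute 4 / R = 4 / 164.4 = 0.024331
Compute 10 * log10(0.024331) = -16.1384
SPL = 119.5 + (-16.1384) = 103.36

103.36 dB


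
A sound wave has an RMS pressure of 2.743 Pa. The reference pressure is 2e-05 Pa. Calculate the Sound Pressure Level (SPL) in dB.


Given values:
  p = 2.743 Pa
  p_ref = 2e-05 Pa
Formula: SPL = 20 * log10(p / p_ref)
Compute ratio: p / p_ref = 2.743 / 2e-05 = 137150
Compute log10: log10(137150) = 5.137196
Multiply: SPL = 20 * 5.137196 = 102.74

102.74 dB


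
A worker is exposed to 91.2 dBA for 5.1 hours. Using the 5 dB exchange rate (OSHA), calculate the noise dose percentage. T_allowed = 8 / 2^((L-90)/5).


Given values:
  L = 91.2 dBA, T = 5.1 hours
Formula: T_allowed = 8 / 2^((L - 90) / 5)
Compute exponent: (91.2 - 90) / 5 = 0.24
Compute 2^(0.24) = 1.180993
T_allowed = 8 / 1.180993 = 6.773961 hours
Dose = (T / T_allowed) * 100
Dose = (5.1 / 6.773961) * 100 = 75.29

75.29 %


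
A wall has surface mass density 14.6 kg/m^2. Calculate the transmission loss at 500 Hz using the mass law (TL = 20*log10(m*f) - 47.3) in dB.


Given values:
  m = 14.6 kg/m^2, f = 500 Hz
Formula: TL = 20 * log10(m * f) - 47.3
Compute m * f = 14.6 * 500 = 7300.0
Compute log10(7300.0) = 3.863323
Compute 20 * 3.863323 = 77.2665
TL = 77.2665 - 47.3 = 29.97

29.97 dB


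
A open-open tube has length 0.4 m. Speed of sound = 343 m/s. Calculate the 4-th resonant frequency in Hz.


Given values:
  Tube type: open-open, L = 0.4 m, c = 343 m/s, n = 4
Formula: f_n = n * c / (2 * L)
Compute 2 * L = 2 * 0.4 = 0.8
f = 4 * 343 / 0.8
f = 1715.0

1715.0 Hz


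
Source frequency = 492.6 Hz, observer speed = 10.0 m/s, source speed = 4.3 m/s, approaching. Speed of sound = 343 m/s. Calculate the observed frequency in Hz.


Given values:
  f_s = 492.6 Hz, v_o = 10.0 m/s, v_s = 4.3 m/s
  Direction: approaching
Formula: f_o = f_s * (c + v_o) / (c - v_s)
Numerator: c + v_o = 343 + 10.0 = 353.0
Denominator: c - v_s = 343 - 4.3 = 338.7
f_o = 492.6 * 353.0 / 338.7 = 513.4

513.4 Hz


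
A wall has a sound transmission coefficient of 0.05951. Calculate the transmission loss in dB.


Given values:
  tau = 0.05951
Formula: TL = 10 * log10(1 / tau)
Compute 1 / tau = 1 / 0.05951 = 16.8039
Compute log10(16.8039) = 1.22541
TL = 10 * 1.22541 = 12.25

12.25 dB
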